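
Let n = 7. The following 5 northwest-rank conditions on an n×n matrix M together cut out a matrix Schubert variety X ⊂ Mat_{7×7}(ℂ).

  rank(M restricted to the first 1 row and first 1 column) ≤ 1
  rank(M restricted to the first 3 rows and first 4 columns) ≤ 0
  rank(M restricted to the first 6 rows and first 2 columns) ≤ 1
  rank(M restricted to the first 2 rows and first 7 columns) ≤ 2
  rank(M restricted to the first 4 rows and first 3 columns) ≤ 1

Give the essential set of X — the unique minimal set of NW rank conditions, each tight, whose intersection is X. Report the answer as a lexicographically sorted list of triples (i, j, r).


Rank table r_w(7×7) implied by the 5 constraints:

  i=1: 0, 0, 0, 0, 1, 1, 1
  i=2: 0, 0, 0, 0, 1, 2, 2
  i=3: 0, 0, 0, 0, 1, 2, 3
  i=4: 1, 1, 1, 1, 2, 3, 4
  i=5: 1, 1, 2, 2, 3, 4, 5
  i=6: 1, 1, 2, 3, 4, 5, 6
  i=7: 1, 2, 3, 4, 5, 6, 7

reading off 1-entries of Δ²R: w = (5, 6, 7, 1, 3, 4, 2).

Rothe diagram D(w) (14 cells), 2 SE-corners (essential conditions):

[(3, 4, 0), (6, 2, 1)]


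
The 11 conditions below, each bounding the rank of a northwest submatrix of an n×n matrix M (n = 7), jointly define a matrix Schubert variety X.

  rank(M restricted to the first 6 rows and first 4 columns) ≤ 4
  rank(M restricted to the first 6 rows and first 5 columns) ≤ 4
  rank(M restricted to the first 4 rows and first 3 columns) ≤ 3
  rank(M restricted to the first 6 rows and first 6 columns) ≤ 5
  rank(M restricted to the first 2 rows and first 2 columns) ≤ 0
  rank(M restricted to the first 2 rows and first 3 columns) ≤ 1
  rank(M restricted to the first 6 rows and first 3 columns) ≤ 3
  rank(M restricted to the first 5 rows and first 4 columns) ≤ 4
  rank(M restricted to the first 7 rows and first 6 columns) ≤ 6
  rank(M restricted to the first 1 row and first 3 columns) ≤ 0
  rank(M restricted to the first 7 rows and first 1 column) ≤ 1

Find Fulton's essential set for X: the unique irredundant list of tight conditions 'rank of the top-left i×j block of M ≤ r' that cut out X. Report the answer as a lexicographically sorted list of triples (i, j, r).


Rank table r_w(7×7) implied by the 11 constraints:

  row 1: 0, 0, 0, 1, 1, 1, 1
  row 2: 0, 0, 1, 2, 2, 2, 2
  row 3: 1, 1, 2, 3, 3, 3, 3
  row 4: 1, 2, 3, 4, 4, 4, 4
  row 5: 1, 2, 3, 4, 4, 5, 5
  row 6: 1, 2, 3, 4, 4, 5, 6
  row 7: 1, 2, 3, 4, 5, 6, 7

the unique w with this rank table is (4, 3, 1, 2, 6, 7, 5).

D(w) has 7 cells with 3 SE-corners; essential set:

[(1, 3, 0), (2, 2, 0), (6, 5, 4)]


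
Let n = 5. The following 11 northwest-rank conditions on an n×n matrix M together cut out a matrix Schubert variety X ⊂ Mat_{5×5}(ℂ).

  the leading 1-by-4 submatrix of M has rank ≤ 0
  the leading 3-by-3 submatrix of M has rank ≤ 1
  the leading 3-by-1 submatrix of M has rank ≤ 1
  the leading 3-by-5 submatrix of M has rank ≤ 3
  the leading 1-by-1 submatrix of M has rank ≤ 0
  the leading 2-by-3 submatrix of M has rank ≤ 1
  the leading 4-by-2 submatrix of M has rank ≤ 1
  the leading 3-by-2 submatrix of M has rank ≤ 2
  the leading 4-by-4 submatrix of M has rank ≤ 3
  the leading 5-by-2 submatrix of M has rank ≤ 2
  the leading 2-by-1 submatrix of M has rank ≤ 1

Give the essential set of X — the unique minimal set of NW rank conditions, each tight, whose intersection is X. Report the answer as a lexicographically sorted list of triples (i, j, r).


Propagating the 11 rank bounds to every northwest block:

  0  0  0  0  1
  1  1  1  1  2
  1  1  1  2  3
  1  1  2  3  4
  1  2  3  4  5

hence w(1..5) = (5, 1, 4, 3, 2).

|D(w)|=7, |Ess(w)|=3:

[(1, 4, 0), (3, 3, 1), (4, 2, 1)]


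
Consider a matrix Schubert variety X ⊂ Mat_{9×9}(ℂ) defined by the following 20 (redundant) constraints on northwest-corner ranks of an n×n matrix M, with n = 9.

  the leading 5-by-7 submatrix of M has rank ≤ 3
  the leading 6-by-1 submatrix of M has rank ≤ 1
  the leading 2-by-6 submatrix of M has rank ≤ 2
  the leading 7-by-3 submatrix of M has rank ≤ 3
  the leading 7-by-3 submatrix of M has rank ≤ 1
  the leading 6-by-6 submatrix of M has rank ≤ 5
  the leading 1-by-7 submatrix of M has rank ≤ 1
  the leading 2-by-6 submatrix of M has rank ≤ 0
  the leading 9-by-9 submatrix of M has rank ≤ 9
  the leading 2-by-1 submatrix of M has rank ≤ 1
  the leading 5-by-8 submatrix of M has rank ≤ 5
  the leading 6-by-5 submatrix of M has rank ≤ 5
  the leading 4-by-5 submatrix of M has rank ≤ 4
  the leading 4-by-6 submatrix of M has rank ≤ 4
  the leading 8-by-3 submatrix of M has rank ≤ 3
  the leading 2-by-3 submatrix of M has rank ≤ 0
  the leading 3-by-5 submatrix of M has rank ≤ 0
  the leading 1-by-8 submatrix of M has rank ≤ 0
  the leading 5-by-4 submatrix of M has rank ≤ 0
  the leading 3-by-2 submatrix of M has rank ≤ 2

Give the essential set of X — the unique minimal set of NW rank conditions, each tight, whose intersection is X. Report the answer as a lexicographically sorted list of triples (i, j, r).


Reconstructing r_w from the 20 given conditions:

  0, 0, 0, 0, 0, 0, 0, 0, 1
  0, 0, 0, 0, 0, 0, 1, 1, 2
  0, 0, 0, 0, 0, 1, 2, 2, 3
  0, 0, 0, 0, 1, 2, 3, 3, 4
  0, 0, 0, 0, 1, 2, 3, 4, 5
  1, 1, 1, 1, 2, 3, 4, 5, 6
  1, 1, 1, 2, 3, 4, 5, 6, 7
  1, 2, 2, 3, 4, 5, 6, 7, 8
  1, 2, 3, 4, 5, 6, 7, 8, 9

hence w(1..9) = (9, 7, 6, 5, 8, 1, 4, 2, 3).

Fulton essential set (5 of the 29 Rothe cells):

[(1, 8, 0), (2, 6, 0), (3, 5, 0), (5, 4, 0), (7, 3, 1)]


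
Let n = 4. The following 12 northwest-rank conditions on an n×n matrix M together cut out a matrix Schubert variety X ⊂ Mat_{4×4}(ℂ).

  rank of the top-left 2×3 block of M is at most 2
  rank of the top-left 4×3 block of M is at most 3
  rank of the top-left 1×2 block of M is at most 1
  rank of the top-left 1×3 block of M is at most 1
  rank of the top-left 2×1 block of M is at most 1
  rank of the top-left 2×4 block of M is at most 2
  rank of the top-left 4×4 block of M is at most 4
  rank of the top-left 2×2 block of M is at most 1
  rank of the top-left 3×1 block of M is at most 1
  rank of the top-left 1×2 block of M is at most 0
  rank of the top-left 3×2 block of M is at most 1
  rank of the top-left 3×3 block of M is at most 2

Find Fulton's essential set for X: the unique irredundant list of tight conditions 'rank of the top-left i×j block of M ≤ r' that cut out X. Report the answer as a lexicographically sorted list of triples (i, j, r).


Recovering R(i,j) via the rank-extension bound from the 12 conditions:

  0, 0, 1, 1
  1, 1, 2, 2
  1, 1, 2, 3
  1, 2, 3, 4

the unique w with this rank table is (3, 1, 4, 2).

Rothe diagram D(w) (3 cells), 2 SE-corners (essential conditions):

[(1, 2, 0), (3, 2, 1)]


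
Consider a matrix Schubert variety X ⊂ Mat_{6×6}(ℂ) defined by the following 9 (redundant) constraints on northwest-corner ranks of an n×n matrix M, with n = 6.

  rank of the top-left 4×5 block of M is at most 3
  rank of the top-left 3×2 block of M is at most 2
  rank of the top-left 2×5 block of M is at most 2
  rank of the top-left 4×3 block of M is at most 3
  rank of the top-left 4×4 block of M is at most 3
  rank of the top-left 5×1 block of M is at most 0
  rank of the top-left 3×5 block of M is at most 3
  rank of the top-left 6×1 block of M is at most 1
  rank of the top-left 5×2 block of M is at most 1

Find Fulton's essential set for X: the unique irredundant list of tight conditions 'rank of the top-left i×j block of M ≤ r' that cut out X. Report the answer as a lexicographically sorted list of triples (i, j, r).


Recovering R(i,j) via the rank-extension bound from the 9 conditions:

  row 1: 0, 1, 1, 1, 1, 1
  row 2: 0, 1, 2, 2, 2, 2
  row 3: 0, 1, 2, 3, 3, 3
  row 4: 0, 1, 2, 3, 3, 4
  row 5: 0, 1, 2, 3, 4, 5
  row 6: 1, 2, 3, 4, 5, 6

second differences of R give the permutation w = (2, 3, 4, 6, 5, 1).

ℓ(w)=6; the 2 essential cells (i,j,r):

[(4, 5, 3), (5, 1, 0)]


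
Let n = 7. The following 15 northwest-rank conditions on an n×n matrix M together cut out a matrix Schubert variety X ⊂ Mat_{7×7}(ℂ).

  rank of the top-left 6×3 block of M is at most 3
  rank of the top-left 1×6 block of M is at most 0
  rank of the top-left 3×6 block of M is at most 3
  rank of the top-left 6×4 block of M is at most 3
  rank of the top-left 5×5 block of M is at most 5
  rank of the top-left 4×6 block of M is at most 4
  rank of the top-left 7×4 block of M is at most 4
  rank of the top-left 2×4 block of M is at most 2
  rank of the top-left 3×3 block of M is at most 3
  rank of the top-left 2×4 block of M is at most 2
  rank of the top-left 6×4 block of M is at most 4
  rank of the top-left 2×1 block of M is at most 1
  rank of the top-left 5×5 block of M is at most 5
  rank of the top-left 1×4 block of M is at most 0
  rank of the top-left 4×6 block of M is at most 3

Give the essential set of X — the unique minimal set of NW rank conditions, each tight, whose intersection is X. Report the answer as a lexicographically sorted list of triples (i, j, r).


Recovering R(i,j) via the rank-extension bound from the 15 conditions:

  0, 0, 0, 0, 0, 0, 1
  1, 1, 1, 1, 1, 1, 2
  1, 2, 2, 2, 2, 2, 3
  1, 2, 3, 3, 3, 3, 4
  1, 2, 3, 3, 4, 4, 5
  1, 2, 3, 3, 4, 5, 6
  1, 2, 3, 4, 5, 6, 7

so w = (7, 1, 2, 3, 5, 6, 4).

Fulton essential set (2 of the 8 Rothe cells):

[(1, 6, 0), (6, 4, 3)]


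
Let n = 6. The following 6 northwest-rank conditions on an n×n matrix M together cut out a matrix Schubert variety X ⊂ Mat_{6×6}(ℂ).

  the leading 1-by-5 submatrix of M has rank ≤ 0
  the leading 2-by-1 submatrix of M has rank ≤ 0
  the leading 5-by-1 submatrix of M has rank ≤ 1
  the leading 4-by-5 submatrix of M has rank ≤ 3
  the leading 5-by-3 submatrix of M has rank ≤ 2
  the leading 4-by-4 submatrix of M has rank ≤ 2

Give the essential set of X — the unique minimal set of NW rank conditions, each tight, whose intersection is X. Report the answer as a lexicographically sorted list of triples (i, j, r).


Rank table r_w(6×6) implied by the 6 constraints:

  0  0  0  0  0  1
  0  1  1  1  1  2
  1  2  2  2  2  3
  1  2  2  2  3  4
  1  2  2  3  4  5
  1  2  3  4  5  6

so w = (6, 2, 1, 5, 4, 3).

4 SE-corners of the 9-cell Rothe diagram give Ess(w):

[(1, 5, 0), (2, 1, 0), (4, 4, 2), (5, 3, 2)]


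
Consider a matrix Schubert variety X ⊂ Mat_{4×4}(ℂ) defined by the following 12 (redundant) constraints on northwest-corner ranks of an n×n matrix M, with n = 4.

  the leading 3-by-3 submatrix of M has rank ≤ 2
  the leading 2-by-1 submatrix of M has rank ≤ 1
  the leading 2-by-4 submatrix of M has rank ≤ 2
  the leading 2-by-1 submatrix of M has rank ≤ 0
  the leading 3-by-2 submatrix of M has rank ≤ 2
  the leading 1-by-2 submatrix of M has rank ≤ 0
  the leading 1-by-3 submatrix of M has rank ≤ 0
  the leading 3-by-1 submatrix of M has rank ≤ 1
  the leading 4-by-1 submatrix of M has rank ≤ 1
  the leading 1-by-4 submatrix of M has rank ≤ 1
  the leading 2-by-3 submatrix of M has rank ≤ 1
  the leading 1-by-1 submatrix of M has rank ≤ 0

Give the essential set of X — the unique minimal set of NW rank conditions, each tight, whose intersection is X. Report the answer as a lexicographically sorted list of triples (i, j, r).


Reconstructing r_w from the 12 given conditions:

  0 | 0 | 0 | 1
  0 | 1 | 1 | 2
  1 | 2 | 2 | 3
  1 | 2 | 3 | 4

giving w = (4, 2, 1, 3) via Δ²R.

D(w) has 4 cells with 2 SE-corners; essential set:

[(1, 3, 0), (2, 1, 0)]


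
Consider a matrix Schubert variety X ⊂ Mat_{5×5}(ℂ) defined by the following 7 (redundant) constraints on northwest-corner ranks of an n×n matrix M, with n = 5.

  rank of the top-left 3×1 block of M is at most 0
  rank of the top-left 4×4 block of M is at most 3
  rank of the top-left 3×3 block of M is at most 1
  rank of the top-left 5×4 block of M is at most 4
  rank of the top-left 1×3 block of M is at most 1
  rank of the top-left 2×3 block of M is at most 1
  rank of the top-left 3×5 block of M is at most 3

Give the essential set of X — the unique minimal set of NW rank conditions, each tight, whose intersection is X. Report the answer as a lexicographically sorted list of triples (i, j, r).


Reconstructing r_w from the 7 given conditions:

  R[1]: 0 | 1 | 1 | 1 | 1
  R[2]: 0 | 1 | 1 | 2 | 2
  R[3]: 0 | 1 | 1 | 2 | 3
  R[4]: 1 | 2 | 2 | 3 | 4
  R[5]: 1 | 2 | 3 | 4 | 5

reading off 1-entries of Δ²R: w = (2, 4, 5, 1, 3).

Rothe diagram D(w) (5 cells), 2 SE-corners (essential conditions):

[(3, 1, 0), (3, 3, 1)]


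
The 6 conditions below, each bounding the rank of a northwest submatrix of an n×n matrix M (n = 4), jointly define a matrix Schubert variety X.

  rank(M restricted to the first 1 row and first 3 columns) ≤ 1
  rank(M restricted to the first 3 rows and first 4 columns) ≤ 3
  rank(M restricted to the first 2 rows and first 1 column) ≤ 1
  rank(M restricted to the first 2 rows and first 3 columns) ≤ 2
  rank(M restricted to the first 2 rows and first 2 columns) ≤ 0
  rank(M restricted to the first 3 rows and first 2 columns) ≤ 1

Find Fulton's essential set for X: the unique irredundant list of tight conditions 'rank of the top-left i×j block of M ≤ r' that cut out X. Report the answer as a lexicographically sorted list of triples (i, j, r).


Rank table r_w(4×4) implied by the 6 constraints:

  row 1: 0 | 0 | 1 | 1
  row 2: 0 | 0 | 1 | 2
  row 3: 1 | 1 | 2 | 3
  row 4: 1 | 2 | 3 | 4

hence w(1..4) = (3, 4, 1, 2).

Fulton essential set (1 of the 4 Rothe cells):

[(2, 2, 0)]


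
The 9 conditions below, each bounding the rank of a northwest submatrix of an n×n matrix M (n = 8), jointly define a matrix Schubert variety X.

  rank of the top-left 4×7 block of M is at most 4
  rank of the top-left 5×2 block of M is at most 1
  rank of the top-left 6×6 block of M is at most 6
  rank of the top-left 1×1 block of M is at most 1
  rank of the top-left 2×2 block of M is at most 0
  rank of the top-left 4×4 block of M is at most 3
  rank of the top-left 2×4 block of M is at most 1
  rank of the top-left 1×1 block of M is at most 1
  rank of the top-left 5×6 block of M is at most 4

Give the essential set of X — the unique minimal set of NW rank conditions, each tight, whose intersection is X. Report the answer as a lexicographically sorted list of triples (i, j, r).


Reconstructing r_w from the 9 given conditions:

  0, 0, 1, 1, 1, 1, 1, 1
  0, 0, 1, 1, 2, 2, 2, 2
  1, 1, 2, 2, 3, 3, 3, 3
  1, 1, 2, 3, 4, 4, 4, 4
  1, 1, 2, 3, 4, 4, 5, 5
  1, 2, 3, 4, 5, 5, 6, 6
  1, 2, 3, 4, 5, 6, 7, 7
  1, 2, 3, 4, 5, 6, 7, 8

hence w(1..8) = (3, 5, 1, 4, 7, 2, 6, 8).

Rothe diagram D(w) (8 cells), 4 SE-corners (essential conditions):

[(2, 2, 0), (2, 4, 1), (5, 2, 1), (5, 6, 4)]


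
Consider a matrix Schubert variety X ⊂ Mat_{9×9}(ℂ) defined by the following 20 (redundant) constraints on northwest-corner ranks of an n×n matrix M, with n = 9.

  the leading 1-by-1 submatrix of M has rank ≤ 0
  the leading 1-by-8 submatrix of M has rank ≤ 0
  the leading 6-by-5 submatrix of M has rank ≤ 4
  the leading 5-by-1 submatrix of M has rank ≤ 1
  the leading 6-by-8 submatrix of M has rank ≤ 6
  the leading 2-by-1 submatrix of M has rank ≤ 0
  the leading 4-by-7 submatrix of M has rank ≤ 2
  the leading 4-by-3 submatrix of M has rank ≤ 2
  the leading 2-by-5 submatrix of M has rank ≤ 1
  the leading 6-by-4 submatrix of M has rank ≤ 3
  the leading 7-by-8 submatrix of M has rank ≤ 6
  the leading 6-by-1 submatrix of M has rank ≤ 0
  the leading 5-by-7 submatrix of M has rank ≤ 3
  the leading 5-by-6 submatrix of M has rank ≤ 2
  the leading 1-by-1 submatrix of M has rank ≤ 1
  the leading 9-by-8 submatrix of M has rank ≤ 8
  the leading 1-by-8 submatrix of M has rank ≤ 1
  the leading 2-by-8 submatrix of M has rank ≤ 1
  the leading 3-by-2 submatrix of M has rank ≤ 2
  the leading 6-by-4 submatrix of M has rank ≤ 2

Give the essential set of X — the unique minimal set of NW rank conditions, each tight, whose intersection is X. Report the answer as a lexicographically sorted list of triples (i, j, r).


The tightest implied rank at each (i,j), from the 20 conditions:

  i=1: 0 0 0 0 0 0 0 0 1
  i=2: 0 1 1 1 1 1 1 1 2
  i=3: 0 1 2 2 2 2 2 2 3
  i=4: 0 1 2 2 2 2 2 3 4
  i=5: 0 1 2 2 2 2 3 4 5
  i=6: 0 1 2 2 3 3 4 5 6
  i=7: 1 2 3 3 4 4 5 6 7
  i=8: 1 2 3 4 5 5 6 7 8
  i=9: 1 2 3 4 5 6 7 8 9

second differences of R give the permutation w = (9, 2, 3, 8, 7, 5, 1, 4, 6).

|D(w)|=21, |Ess(w)|=5:

[(1, 8, 0), (4, 7, 2), (5, 6, 2), (6, 1, 0), (6, 4, 2)]


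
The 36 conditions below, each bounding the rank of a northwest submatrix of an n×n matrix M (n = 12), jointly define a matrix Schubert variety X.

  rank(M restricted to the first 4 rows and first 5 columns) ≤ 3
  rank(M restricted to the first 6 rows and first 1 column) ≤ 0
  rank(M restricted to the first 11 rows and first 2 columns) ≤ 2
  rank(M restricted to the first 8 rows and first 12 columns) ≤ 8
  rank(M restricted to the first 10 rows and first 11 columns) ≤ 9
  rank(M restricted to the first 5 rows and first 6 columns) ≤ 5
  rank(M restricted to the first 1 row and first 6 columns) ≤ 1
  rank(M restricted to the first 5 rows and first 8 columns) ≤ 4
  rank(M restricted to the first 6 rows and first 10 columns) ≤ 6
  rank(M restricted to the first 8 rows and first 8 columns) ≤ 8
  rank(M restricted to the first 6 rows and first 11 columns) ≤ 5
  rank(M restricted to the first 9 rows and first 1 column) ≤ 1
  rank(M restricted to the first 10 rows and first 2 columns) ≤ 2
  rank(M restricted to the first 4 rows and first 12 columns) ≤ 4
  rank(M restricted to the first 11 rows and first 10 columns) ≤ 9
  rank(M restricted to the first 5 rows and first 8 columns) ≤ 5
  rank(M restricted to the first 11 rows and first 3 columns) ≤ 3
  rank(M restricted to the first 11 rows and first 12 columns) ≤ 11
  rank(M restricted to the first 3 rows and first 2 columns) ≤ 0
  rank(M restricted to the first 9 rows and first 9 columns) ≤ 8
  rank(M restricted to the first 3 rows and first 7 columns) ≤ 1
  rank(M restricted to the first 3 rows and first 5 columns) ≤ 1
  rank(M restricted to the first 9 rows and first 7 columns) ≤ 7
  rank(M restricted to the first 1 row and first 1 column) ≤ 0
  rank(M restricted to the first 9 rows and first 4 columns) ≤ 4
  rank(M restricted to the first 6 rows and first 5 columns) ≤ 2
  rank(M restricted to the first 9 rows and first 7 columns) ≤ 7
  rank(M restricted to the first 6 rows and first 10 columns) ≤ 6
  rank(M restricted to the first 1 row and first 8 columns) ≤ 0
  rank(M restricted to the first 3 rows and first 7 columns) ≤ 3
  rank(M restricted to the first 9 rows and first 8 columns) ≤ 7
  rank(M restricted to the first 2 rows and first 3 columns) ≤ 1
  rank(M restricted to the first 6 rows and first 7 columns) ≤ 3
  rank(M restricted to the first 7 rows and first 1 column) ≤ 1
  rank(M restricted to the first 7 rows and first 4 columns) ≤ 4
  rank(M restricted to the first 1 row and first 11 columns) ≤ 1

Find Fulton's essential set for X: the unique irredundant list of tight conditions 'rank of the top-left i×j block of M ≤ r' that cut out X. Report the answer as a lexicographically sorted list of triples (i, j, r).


The tightest implied rank at each (i,j), from the 36 conditions:

  R[1]: 0 | 0 | 0 | 0 | 0 | 0 | 0 | 0 | 1 | 1 | 1 | 1
  R[2]: 0 | 0 | 1 | 1 | 1 | 1 | 1 | 1 | 2 | 2 | 2 | 2
  R[3]: 0 | 0 | 1 | 1 | 1 | 1 | 1 | 2 | 3 | 3 | 3 | 3
  R[4]: 0 | 1 | 2 | 2 | 2 | 2 | 2 | 3 | 4 | 4 | 4 | 4
  R[5]: 0 | 1 | 2 | 2 | 2 | 3 | 3 | 4 | 5 | 5 | 5 | 5
  R[6]: 0 | 1 | 2 | 2 | 2 | 3 | 3 | 4 | 5 | 5 | 5 | 6
  R[7]: 1 | 2 | 3 | 3 | 3 | 4 | 4 | 5 | 6 | 6 | 6 | 7
  R[8]: 1 | 2 | 3 | 4 | 4 | 5 | 5 | 6 | 7 | 7 | 7 | 8
  R[9]: 1 | 2 | 3 | 4 | 5 | 6 | 6 | 7 | 8 | 8 | 8 | 9
  R[10]: 1 | 2 | 3 | 4 | 5 | 6 | 7 | 8 | 9 | 9 | 9 | 10
  R[11]: 1 | 2 | 3 | 4 | 5 | 6 | 7 | 8 | 9 | 9 | 10 | 11
  R[12]: 1 | 2 | 3 | 4 | 5 | 6 | 7 | 8 | 9 | 10 | 11 | 12

the unique w with this rank table is (9, 3, 8, 2, 6, 12, 1, 4, 5, 7, 11, 10).

D(w) has 27 cells with 8 SE-corners; essential set:

[(1, 8, 0), (3, 2, 0), (3, 7, 1), (6, 1, 0), (6, 5, 2), (6, 7, 3), (6, 11, 5), (11, 10, 9)]


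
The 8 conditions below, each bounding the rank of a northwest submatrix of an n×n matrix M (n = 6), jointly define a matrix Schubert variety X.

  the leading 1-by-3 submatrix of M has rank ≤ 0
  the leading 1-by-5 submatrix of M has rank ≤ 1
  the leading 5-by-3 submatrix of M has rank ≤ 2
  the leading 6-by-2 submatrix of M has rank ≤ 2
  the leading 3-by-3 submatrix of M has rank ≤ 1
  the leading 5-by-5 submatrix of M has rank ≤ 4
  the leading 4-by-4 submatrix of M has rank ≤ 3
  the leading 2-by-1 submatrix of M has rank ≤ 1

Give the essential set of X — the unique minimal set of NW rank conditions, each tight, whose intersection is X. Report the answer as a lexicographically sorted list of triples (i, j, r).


Computing R[i][j] = min implied NW-rank bound (n=6, 8 conditions):

  R[1]: 0 | 0 | 0 | 1 | 1 | 1
  R[2]: 1 | 1 | 1 | 2 | 2 | 2
  R[3]: 1 | 1 | 1 | 2 | 3 | 3
  R[4]: 1 | 2 | 2 | 3 | 4 | 4
  R[5]: 1 | 2 | 2 | 3 | 4 | 5
  R[6]: 1 | 2 | 3 | 4 | 5 | 6

hence w(1..6) = (4, 1, 5, 2, 6, 3).

ℓ(w)=6; the 3 essential cells (i,j,r):

[(1, 3, 0), (3, 3, 1), (5, 3, 2)]


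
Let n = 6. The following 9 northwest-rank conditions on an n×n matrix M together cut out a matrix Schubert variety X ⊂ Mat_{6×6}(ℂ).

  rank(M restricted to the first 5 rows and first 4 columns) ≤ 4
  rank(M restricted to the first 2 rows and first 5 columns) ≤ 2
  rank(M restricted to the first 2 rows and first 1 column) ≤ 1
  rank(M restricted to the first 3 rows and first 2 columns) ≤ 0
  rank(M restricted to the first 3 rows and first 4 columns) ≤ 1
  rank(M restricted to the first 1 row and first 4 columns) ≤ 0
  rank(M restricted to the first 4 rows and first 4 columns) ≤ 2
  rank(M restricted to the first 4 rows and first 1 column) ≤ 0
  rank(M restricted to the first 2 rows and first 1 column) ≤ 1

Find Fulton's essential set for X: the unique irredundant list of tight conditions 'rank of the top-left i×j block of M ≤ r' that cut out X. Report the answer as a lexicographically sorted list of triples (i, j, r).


Recovering R(i,j) via the rank-extension bound from the 9 conditions:

  row 1: 0  0  0  0  1  1
  row 2: 0  0  1  1  2  2
  row 3: 0  0  1  1  2  3
  row 4: 0  1  2  2  3  4
  row 5: 1  2  3  3  4  5
  row 6: 1  2  3  4  5  6

reading off 1-entries of Δ²R: w = (5, 3, 6, 2, 1, 4).

4 SE-corners of the 10-cell Rothe diagram give Ess(w):

[(1, 4, 0), (3, 2, 0), (3, 4, 1), (4, 1, 0)]


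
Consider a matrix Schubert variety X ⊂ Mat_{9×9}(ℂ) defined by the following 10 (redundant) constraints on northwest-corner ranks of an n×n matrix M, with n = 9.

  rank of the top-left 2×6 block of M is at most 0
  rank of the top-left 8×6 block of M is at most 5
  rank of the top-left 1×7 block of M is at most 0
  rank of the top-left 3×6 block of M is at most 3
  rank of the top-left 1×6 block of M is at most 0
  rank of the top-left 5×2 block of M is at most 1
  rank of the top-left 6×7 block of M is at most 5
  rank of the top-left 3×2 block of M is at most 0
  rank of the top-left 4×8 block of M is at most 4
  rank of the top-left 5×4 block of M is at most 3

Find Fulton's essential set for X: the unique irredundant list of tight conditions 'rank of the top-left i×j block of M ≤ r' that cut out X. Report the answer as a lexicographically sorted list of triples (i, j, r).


Recovering R(i,j) via the rank-extension bound from the 10 conditions:

  0 | 0 | 0 | 0 | 0 | 0 | 0 | 1 | 1
  0 | 0 | 0 | 0 | 0 | 0 | 1 | 2 | 2
  0 | 0 | 1 | 1 | 1 | 1 | 2 | 3 | 3
  1 | 1 | 2 | 2 | 2 | 2 | 3 | 4 | 4
  1 | 1 | 2 | 3 | 3 | 3 | 4 | 5 | 5
  1 | 2 | 3 | 4 | 4 | 4 | 5 | 6 | 6
  1 | 2 | 3 | 4 | 5 | 5 | 6 | 7 | 7
  1 | 2 | 3 | 4 | 5 | 5 | 6 | 7 | 8
  1 | 2 | 3 | 4 | 5 | 6 | 7 | 8 | 9

second differences of R give the permutation w = (8, 7, 3, 1, 4, 2, 5, 9, 6).

5 SE-corners of the 17-cell Rothe diagram give Ess(w):

[(1, 7, 0), (2, 6, 0), (3, 2, 0), (5, 2, 1), (8, 6, 5)]


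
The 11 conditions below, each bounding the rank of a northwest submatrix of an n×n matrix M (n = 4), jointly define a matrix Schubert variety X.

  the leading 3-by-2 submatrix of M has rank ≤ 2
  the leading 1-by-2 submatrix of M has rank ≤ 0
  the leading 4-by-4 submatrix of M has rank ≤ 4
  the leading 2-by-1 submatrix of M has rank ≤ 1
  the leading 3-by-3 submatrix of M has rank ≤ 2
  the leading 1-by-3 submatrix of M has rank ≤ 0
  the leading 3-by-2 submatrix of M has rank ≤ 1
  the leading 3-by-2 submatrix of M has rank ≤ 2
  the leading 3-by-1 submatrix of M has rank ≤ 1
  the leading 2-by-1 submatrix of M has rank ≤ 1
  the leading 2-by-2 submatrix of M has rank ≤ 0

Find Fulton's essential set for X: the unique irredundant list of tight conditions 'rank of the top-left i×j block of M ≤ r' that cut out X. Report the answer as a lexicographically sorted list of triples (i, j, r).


Reconstructing r_w from the 11 given conditions:

  i=1: 0, 0, 0, 1
  i=2: 0, 0, 1, 2
  i=3: 1, 1, 2, 3
  i=4: 1, 2, 3, 4

second differences of R give the permutation w = (4, 3, 1, 2).

Fulton essential set (2 of the 5 Rothe cells):

[(1, 3, 0), (2, 2, 0)]


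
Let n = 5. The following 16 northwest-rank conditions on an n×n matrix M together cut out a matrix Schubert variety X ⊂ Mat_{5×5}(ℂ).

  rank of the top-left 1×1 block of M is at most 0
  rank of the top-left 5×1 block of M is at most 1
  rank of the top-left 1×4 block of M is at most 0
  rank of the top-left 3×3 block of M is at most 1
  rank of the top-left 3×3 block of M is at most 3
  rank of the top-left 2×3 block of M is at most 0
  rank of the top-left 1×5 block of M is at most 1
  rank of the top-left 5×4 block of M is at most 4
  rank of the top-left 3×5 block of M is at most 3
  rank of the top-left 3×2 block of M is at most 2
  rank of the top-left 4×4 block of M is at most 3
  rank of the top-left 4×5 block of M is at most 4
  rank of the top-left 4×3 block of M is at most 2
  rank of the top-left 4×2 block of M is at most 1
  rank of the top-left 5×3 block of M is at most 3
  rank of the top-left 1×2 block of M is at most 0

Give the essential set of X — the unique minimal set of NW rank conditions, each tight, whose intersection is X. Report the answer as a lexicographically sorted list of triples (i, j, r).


Reconstructing r_w from the 16 given conditions:

  row 1: 0  0  0  0  1
  row 2: 0  0  0  1  2
  row 3: 1  1  1  2  3
  row 4: 1  1  2  3  4
  row 5: 1  2  3  4  5

so w = (5, 4, 1, 3, 2).

3 SE-corners of the 8-cell Rothe diagram give Ess(w):

[(1, 4, 0), (2, 3, 0), (4, 2, 1)]


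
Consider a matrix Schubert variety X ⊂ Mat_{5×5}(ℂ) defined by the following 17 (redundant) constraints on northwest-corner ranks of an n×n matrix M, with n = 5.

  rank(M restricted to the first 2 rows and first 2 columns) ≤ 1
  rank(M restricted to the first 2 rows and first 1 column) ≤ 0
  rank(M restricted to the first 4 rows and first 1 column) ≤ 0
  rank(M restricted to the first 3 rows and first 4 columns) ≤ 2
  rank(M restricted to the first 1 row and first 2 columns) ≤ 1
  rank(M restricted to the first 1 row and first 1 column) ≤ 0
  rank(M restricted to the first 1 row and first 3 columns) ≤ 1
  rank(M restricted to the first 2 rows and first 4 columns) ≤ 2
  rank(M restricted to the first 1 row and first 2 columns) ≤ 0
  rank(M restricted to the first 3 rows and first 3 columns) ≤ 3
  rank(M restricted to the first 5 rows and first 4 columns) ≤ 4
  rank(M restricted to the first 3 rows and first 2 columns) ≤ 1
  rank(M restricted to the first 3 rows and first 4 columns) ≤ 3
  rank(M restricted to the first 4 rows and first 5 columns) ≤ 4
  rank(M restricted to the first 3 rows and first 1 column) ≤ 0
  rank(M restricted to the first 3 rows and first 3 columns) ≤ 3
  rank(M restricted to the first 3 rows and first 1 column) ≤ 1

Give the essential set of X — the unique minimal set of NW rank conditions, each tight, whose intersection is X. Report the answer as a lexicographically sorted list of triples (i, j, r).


Computing R[i][j] = min implied NW-rank bound (n=5, 17 conditions):

  row 1: 0 | 0 | 1 | 1 | 1
  row 2: 0 | 1 | 2 | 2 | 2
  row 3: 0 | 1 | 2 | 2 | 3
  row 4: 0 | 1 | 2 | 3 | 4
  row 5: 1 | 2 | 3 | 4 | 5

reading off 1-entries of Δ²R: w = (3, 2, 5, 4, 1).

3 SE-corners of the 6-cell Rothe diagram give Ess(w):

[(1, 2, 0), (3, 4, 2), (4, 1, 0)]


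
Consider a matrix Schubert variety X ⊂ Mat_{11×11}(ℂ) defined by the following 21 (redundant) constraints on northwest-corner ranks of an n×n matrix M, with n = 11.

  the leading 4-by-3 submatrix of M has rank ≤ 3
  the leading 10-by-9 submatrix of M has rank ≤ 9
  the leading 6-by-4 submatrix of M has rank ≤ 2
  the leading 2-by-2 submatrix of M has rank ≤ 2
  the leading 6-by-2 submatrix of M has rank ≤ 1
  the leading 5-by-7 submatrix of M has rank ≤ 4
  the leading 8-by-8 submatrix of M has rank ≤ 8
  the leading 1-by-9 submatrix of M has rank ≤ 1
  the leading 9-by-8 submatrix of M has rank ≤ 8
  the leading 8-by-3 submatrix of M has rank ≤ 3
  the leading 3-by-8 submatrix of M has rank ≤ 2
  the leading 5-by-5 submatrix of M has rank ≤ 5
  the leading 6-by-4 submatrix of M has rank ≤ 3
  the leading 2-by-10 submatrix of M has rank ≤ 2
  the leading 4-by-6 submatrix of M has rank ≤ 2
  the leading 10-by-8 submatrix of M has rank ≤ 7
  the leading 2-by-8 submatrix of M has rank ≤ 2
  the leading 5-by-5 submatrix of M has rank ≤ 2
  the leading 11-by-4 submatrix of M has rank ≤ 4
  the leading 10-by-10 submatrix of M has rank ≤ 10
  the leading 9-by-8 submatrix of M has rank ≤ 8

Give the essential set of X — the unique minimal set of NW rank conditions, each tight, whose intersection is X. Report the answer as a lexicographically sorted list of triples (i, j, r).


Reconstructing r_w from the 21 given conditions:

  row 1: 1 | 1 | 1 | 1 | 1 | 1 | 1 | 1 | 1 | 1 | 1
  row 2: 1 | 1 | 2 | 2 | 2 | 2 | 2 | 2 | 2 | 2 | 2
  row 3: 1 | 1 | 2 | 2 | 2 | 2 | 2 | 2 | 3 | 3 | 3
  row 4: 1 | 1 | 2 | 2 | 2 | 2 | 3 | 3 | 4 | 4 | 4
  row 5: 1 | 1 | 2 | 2 | 2 | 3 | 4 | 4 | 5 | 5 | 5
  row 6: 1 | 1 | 2 | 2 | 3 | 4 | 5 | 5 | 6 | 6 | 6
  row 7: 1 | 2 | 3 | 3 | 4 | 5 | 6 | 6 | 7 | 7 | 7
  row 8: 1 | 2 | 3 | 4 | 5 | 6 | 7 | 7 | 8 | 8 | 8
  row 9: 1 | 2 | 3 | 4 | 5 | 6 | 7 | 7 | 8 | 9 | 9
  row 10: 1 | 2 | 3 | 4 | 5 | 6 | 7 | 7 | 8 | 9 | 10
  row 11: 1 | 2 | 3 | 4 | 5 | 6 | 7 | 8 | 9 | 10 | 11

second differences of R give the permutation w = (1, 3, 9, 7, 6, 5, 2, 4, 10, 11, 8).

D(w) has 18 cells with 6 SE-corners; essential set:

[(3, 8, 2), (4, 6, 2), (5, 5, 2), (6, 2, 1), (6, 4, 2), (10, 8, 7)]


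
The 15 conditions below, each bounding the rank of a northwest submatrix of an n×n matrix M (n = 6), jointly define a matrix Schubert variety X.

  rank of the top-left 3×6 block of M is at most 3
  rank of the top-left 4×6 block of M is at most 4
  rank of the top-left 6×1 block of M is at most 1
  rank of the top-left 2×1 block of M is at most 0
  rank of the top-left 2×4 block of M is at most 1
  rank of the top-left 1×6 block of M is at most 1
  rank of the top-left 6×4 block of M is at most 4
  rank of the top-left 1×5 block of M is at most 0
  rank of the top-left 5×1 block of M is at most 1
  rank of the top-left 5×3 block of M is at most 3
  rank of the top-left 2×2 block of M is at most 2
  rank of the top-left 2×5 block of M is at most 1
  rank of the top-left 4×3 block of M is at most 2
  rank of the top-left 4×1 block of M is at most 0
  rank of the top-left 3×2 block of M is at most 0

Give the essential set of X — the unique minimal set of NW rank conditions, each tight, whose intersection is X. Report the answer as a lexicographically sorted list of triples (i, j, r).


The tightest implied rank at each (i,j), from the 15 conditions:

  i=1: 0 0 0 0 0 1
  i=2: 0 0 1 1 1 2
  i=3: 0 0 1 2 2 3
  i=4: 0 1 2 3 3 4
  i=5: 1 2 3 4 4 5
  i=6: 1 2 3 4 5 6

second differences of R give the permutation w = (6, 3, 4, 2, 1, 5).

|D(w)|=10, |Ess(w)|=3:

[(1, 5, 0), (3, 2, 0), (4, 1, 0)]


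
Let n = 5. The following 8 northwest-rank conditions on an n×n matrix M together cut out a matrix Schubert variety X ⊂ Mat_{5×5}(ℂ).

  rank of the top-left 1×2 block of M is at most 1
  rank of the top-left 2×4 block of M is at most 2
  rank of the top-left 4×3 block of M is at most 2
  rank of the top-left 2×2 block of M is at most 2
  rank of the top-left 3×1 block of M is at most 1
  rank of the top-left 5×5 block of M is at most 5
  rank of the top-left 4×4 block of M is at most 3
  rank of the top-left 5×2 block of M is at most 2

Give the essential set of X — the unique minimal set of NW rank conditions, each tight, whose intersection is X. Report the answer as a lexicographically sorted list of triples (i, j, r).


Rank table r_w(5×5) implied by the 8 constraints:

  row 1: 1 | 1 | 1 | 1 | 1
  row 2: 1 | 2 | 2 | 2 | 2
  row 3: 1 | 2 | 2 | 3 | 3
  row 4: 1 | 2 | 2 | 3 | 4
  row 5: 1 | 2 | 3 | 4 | 5

reading off 1-entries of Δ²R: w = (1, 2, 4, 5, 3).

|D(w)|=2, |Ess(w)|=1:

[(4, 3, 2)]


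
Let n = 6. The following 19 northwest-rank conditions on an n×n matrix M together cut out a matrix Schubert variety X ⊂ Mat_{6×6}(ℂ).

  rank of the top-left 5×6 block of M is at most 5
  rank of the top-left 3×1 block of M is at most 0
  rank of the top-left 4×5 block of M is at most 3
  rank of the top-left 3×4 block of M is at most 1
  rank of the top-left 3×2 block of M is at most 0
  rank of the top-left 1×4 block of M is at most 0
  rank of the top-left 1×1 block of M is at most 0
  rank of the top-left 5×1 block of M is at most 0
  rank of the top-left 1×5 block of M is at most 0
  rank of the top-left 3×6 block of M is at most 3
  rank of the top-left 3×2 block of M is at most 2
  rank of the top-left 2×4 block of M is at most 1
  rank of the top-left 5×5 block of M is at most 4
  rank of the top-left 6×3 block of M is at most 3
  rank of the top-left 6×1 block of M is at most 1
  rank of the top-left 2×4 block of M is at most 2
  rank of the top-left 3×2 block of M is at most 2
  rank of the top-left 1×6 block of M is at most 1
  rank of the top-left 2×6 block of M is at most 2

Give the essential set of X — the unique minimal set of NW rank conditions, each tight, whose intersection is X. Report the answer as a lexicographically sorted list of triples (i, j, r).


Computing R[i][j] = min implied NW-rank bound (n=6, 19 conditions):

  i=1: 0  0  0  0  0  1
  i=2: 0  0  1  1  1  2
  i=3: 0  0  1  1  2  3
  i=4: 0  1  2  2  3  4
  i=5: 0  1  2  3  4  5
  i=6: 1  2  3  4  5  6

so w = (6, 3, 5, 2, 4, 1).

D(w) has 12 cells with 4 SE-corners; essential set:

[(1, 5, 0), (3, 2, 0), (3, 4, 1), (5, 1, 0)]


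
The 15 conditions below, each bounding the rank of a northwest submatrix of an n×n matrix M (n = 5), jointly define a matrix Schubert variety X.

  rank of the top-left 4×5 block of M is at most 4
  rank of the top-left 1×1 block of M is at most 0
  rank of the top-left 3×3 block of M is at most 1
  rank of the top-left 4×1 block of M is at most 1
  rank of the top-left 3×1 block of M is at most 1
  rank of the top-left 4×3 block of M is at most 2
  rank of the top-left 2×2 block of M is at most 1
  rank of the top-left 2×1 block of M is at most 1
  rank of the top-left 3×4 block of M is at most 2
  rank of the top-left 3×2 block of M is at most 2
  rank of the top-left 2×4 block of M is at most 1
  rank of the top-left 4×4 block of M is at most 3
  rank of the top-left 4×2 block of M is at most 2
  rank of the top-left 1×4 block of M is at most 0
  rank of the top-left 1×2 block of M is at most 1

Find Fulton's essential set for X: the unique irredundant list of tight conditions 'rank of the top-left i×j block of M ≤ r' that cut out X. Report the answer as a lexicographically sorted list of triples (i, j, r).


Computing R[i][j] = min implied NW-rank bound (n=5, 15 conditions):

  R[1]: 0  0  0  0  1
  R[2]: 1  1  1  1  2
  R[3]: 1  1  1  2  3
  R[4]: 1  2  2  3  4
  R[5]: 1  2  3  4  5

the unique w with this rank table is (5, 1, 4, 2, 3).

Rothe diagram D(w) (6 cells), 2 SE-corners (essential conditions):

[(1, 4, 0), (3, 3, 1)]


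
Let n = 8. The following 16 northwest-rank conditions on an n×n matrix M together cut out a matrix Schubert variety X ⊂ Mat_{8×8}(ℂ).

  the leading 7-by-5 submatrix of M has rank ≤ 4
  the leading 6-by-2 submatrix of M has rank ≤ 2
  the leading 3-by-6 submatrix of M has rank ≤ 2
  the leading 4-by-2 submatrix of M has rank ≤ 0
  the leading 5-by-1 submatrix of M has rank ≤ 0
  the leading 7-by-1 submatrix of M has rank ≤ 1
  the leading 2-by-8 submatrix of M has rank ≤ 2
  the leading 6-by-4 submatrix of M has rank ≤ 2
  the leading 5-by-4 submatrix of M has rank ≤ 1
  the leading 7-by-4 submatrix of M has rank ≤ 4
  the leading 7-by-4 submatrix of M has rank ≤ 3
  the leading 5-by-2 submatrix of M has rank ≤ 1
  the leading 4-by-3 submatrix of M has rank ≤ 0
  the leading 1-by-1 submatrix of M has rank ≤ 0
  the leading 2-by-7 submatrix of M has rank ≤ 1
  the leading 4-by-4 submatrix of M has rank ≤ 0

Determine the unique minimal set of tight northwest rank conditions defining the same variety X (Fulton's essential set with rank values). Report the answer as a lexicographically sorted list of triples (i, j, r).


Recovering R(i,j) via the rank-extension bound from the 16 conditions:

  i=1: 0 | 0 | 0 | 0 | 1 | 1 | 1 | 1
  i=2: 0 | 0 | 0 | 0 | 1 | 1 | 1 | 2
  i=3: 0 | 0 | 0 | 0 | 1 | 2 | 2 | 3
  i=4: 0 | 0 | 0 | 0 | 1 | 2 | 3 | 4
  i=5: 0 | 1 | 1 | 1 | 2 | 3 | 4 | 5
  i=6: 1 | 2 | 2 | 2 | 3 | 4 | 5 | 6
  i=7: 1 | 2 | 3 | 3 | 4 | 5 | 6 | 7
  i=8: 1 | 2 | 3 | 4 | 5 | 6 | 7 | 8

giving w = (5, 8, 6, 7, 2, 1, 3, 4) via Δ²R.

ℓ(w)=19; the 3 essential cells (i,j,r):

[(2, 7, 1), (4, 4, 0), (5, 1, 0)]


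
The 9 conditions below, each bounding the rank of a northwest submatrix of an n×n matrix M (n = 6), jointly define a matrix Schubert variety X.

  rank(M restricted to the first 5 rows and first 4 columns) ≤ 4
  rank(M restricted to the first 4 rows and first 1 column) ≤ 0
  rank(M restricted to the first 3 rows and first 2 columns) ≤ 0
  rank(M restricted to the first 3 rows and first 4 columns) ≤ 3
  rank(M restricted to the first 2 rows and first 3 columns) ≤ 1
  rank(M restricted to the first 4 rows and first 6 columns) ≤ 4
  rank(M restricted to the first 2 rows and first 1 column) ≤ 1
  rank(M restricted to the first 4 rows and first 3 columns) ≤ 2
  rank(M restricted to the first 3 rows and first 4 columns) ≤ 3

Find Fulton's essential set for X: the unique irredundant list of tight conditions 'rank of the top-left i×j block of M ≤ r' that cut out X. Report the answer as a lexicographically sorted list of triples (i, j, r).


Computing R[i][j] = min implied NW-rank bound (n=6, 9 conditions):

  i=1: 0  0  1  1  1  1
  i=2: 0  0  1  2  2  2
  i=3: 0  0  1  2  3  3
  i=4: 0  1  2  3  4  4
  i=5: 1  2  3  4  5  5
  i=6: 1  2  3  4  5  6

the unique w with this rank table is (3, 4, 5, 2, 1, 6).

ℓ(w)=7; the 2 essential cells (i,j,r):

[(3, 2, 0), (4, 1, 0)]


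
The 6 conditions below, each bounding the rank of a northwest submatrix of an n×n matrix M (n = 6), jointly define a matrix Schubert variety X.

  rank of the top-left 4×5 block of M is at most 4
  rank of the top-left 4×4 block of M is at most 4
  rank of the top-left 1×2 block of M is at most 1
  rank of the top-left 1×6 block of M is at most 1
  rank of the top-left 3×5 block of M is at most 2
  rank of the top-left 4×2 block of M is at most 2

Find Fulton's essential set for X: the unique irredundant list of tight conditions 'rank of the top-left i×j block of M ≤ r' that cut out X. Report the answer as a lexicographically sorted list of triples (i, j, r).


Computing R[i][j] = min implied NW-rank bound (n=6, 6 conditions):

  i=1: 1  1  1  1  1  1
  i=2: 1  2  2  2  2  2
  i=3: 1  2  2  2  2  3
  i=4: 1  2  3  3  3  4
  i=5: 1  2  3  4  4  5
  i=6: 1  2  3  4  5  6

giving w = (1, 2, 6, 3, 4, 5) via Δ²R.

Fulton essential set (1 of the 3 Rothe cells):

[(3, 5, 2)]
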